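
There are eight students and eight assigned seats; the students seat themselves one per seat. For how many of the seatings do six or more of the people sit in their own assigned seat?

29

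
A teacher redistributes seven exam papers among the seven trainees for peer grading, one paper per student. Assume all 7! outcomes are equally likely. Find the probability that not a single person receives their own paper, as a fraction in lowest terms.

Favorable outcomes: !7 = 1854.
Total outcomes: 7! = 5040.
Probability = 1854/5040 = 103/280.

103/280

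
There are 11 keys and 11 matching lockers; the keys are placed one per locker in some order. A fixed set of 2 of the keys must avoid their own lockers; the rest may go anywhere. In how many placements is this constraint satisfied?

33022080

Inclusion-exclusion on the 2 forbidden self-matches:
Σ_{j=0}^{2} (-1)^j C(2,j)(11-j)!
= C(2,0)·11! - C(2,1)·10! + C(2,2)·9!
= 39916800 - 7257600 + 362880
= 33022080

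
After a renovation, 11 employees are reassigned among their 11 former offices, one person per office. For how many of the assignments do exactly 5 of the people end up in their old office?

Choose which 5 of the 11 are fixed: C(11,5) = 462.
The other 6 form a derangement: !6 = 265.
Total: 462 × 265 = 122430.

122430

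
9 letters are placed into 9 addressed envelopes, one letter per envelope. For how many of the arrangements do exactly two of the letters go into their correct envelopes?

66744

Choose which 2 of the 9 are fixed: C(9,2) = 36.
The remaining 7 must be deranged: !7 = 1854.
Total: 36 × 1854 = 66744.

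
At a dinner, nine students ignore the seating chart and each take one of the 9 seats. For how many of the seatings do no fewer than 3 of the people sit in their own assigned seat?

Sum C(9,i)·!(9-i) for i = 3..9:
  i=3: C(9,3)·!6 = 84·265 = 22260
  i=4: C(9,4)·!5 = 126·44 = 5544
  i=5: C(9,5)·!4 = 126·9 = 1134
  i=6: C(9,6)·!3 = 84·2 = 168
  i=7: C(9,7)·!2 = 36·1 = 36
  i=8: C(9,8)·!1 = 9·0 = 0
  i=9: C(9,9)·!0 = 1·1 = 1
Total = 29143.

29143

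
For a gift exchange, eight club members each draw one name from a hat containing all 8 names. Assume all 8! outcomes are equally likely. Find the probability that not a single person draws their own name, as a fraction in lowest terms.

Favorable outcomes: !8 = 14833.
Total outcomes: 8! = 40320.
Probability = 14833/40320 = 2119/5760.

2119/5760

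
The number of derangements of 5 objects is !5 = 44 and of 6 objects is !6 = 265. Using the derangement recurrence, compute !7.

1854

!7 = (7-1)·(!6 + !5) = 6·(265 + 44) = 6·309 = 1854.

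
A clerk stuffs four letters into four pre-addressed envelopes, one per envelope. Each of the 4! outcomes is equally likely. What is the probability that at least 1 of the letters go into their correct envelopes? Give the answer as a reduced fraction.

Favorable outcomes: Σ_{i≥1} C(4,i)·!(4-i) = 4·2 + 6·1 + 4·0 + 1·1 = 15.
Total outcomes: 4! = 24.
Probability = 15/24 = 5/8.

5/8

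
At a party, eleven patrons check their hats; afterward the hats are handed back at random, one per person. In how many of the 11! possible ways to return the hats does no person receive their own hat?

Use !n = (n-1)(!(n-1) + !(n-2)).
!11 = 10·(1334961 + 133496) = 10·1468457 = 14684570

14684570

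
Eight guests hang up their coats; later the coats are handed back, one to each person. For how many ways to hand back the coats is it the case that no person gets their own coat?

Recurrence: !8 = 7·(!7 + !6).
!8 = 7·(1854 + 265) = 7·2119 = 14833

14833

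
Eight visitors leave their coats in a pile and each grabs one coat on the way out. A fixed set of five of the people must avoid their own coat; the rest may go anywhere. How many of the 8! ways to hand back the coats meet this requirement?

21234

Let A_j be the event that the j-th constrained one is fixed. By inclusion-exclusion over the 5 events:
Σ_{j=0}^{5} (-1)^j C(5,j)(8-j)!
= C(5,0)·8! - C(5,1)·7! + C(5,2)·6! - C(5,3)·5! + C(5,4)·4! - C(5,5)·3!
= 40320 - 25200 + 7200 - 1200 + 120 - 6
= 21234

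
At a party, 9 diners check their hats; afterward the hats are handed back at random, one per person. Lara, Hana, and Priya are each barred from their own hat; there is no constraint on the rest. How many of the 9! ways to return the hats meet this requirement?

Inclusion-exclusion on the 3 forbidden self-matches:
Σ_{j=0}^{3} (-1)^j C(3,j)(9-j)!
= C(3,0)·9! - C(3,1)·8! + C(3,2)·7! - C(3,3)·6!
= 362880 - 120960 + 15120 - 720
= 256320

256320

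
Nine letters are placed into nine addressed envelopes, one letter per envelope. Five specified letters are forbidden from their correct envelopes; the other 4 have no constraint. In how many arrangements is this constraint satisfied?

205056

Inclusion-exclusion on the 5 forbidden self-matches:
Σ_{j=0}^{5} (-1)^j C(5,j)(9-j)!
= C(5,0)·9! - C(5,1)·8! + C(5,2)·7! - C(5,3)·6! + C(5,4)·5! - C(5,5)·4!
= 362880 - 201600 + 50400 - 7200 + 600 - 24
= 205056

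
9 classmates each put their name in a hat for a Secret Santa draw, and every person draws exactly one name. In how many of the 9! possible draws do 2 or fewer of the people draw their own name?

333737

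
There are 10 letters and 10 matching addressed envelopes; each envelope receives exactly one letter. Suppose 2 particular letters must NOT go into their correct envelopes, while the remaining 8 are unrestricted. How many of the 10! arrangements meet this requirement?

2943360

Inclusion-exclusion on the 2 forbidden self-matches:
Σ_{j=0}^{2} (-1)^j C(2,j)(10-j)!
= C(2,0)·10! - C(2,1)·9! + C(2,2)·8!
= 3628800 - 725760 + 40320
= 2943360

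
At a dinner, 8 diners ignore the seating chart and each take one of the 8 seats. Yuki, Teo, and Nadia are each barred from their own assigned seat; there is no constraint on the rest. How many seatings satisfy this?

27240

Inclusion-exclusion on the 3 forbidden self-matches:
Σ_{j=0}^{3} (-1)^j C(3,j)(8-j)!
= C(3,0)·8! - C(3,1)·7! + C(3,2)·6! - C(3,3)·5!
= 40320 - 15120 + 2160 - 120
= 27240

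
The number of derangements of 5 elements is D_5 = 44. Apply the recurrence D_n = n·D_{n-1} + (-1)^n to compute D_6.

265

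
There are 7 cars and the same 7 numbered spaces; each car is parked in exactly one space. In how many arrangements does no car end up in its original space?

1854

The number of derangements of 7 is !7 = Σ_{k=0}^{7} (-1)^k·7!/k!
= 7! - 7!/1! + 7!/2! - 7!/3! + 7!/4! - 7!/5! + 7!/6! - 7!/7!
= 5040 - 5040 + 2520 - 840 + 210 - 42 + 7 - 1
= 1854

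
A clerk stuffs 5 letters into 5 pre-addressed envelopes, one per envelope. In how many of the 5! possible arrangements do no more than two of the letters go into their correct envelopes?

# with exactly i fixed is C(5,i)·!(5-i); sum over i=0..2:
  i=0: C(5,0)·!5 = 1·44 = 44
  i=1: C(5,1)·!4 = 5·9 = 45
  i=2: C(5,2)·!3 = 10·2 = 20
Total = 109.

109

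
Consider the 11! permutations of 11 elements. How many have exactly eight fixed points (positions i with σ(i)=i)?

330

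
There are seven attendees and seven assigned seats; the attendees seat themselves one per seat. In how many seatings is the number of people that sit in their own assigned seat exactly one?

1855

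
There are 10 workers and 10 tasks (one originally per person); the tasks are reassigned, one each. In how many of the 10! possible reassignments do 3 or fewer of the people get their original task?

# with exactly i fixed is C(10,i)·!(10-i); sum over i=0..3:
  i=0: C(10,0)·!10 = 1·1334961 = 1334961
  i=1: C(10,1)·!9 = 10·133496 = 1334960
  i=2: C(10,2)·!8 = 45·14833 = 667485
  i=3: C(10,3)·!7 = 120·1854 = 222480
Total = 3559886.

3559886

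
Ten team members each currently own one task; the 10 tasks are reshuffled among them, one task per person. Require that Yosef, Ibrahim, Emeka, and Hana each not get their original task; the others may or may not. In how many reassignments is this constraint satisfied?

2399760

Inclusion-exclusion on the 4 forbidden self-matches:
Σ_{j=0}^{4} (-1)^j C(4,j)(10-j)!
= C(4,0)·10! - C(4,1)·9! + C(4,2)·8! - C(4,3)·7! + C(4,4)·6!
= 3628800 - 1451520 + 241920 - 20160 + 720
= 2399760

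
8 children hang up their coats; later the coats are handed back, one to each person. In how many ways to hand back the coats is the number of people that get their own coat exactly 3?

2464

Pick the 3 fixed positions: C(8,3) = 56 ways.
The other 5 form a derangement: !5 = 44.
Total: 56 × 44 = 2464.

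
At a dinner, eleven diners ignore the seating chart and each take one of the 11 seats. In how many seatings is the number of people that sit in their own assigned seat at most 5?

# with exactly i fixed is C(11,i)·!(11-i); sum over i=0..5:
  i=0: C(11,0)·!11 = 1·14684570 = 14684570
  i=1: C(11,1)·!10 = 11·1334961 = 14684571
  i=2: C(11,2)·!9 = 55·133496 = 7342280
  i=3: C(11,3)·!8 = 165·14833 = 2447445
  i=4: C(11,4)·!7 = 330·1854 = 611820
  i=5: C(11,5)·!6 = 462·265 = 122430
Total = 39893116.

39893116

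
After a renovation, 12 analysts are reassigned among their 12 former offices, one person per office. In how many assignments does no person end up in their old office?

Recurrence: !12 = 12·!11 + (-1)^12.
!12 = 12·14684570 + 1 = 176214841

176214841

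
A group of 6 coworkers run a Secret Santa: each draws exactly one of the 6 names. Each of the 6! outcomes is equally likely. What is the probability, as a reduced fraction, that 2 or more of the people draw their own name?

Favorable outcomes: Σ_{i≥2} C(6,i)·!(6-i) = 15·9 + 20·2 + 15·1 + 6·0 + 1·1 = 191.
Total outcomes: 6! = 720.
Probability = 191/720 = 191/720.

191/720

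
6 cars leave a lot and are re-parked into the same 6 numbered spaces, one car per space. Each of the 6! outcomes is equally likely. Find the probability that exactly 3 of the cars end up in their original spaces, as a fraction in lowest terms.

1/18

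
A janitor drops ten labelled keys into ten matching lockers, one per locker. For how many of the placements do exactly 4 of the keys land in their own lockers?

Choose which 4 of the 10 are fixed: C(10,4) = 210.
The other 6 form a derangement: !6 = 265.
Total: 210 × 265 = 55650.

55650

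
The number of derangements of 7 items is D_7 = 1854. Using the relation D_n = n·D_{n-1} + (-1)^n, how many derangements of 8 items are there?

14833

D_8 = 8·1854 + 1 = 14833.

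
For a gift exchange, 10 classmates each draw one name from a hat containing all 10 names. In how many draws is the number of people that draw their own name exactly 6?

1890

Pick the 6 fixed positions: C(10,6) = 210 ways.
The remaining 4 must be deranged: !4 = 9.
Total: 210 × 9 = 1890.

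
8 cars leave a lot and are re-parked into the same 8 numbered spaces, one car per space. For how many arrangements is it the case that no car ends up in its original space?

14833

The subfactorial !8 = [8!/e] (nearest integer).
8! = 40320, and 40320/e ≈ 14832.90, so !8 = 14833.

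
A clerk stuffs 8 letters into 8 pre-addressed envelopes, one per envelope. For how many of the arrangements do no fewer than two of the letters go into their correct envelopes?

10655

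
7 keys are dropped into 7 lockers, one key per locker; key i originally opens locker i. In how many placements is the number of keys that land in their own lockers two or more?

1331

Sum C(7,i)·!(7-i) for i = 2..7:
  i=2: C(7,2)·!5 = 21·44 = 924
  i=3: C(7,3)·!4 = 35·9 = 315
  i=4: C(7,4)·!3 = 35·2 = 70
  i=5: C(7,5)·!2 = 21·1 = 21
  i=6: C(7,6)·!1 = 7·0 = 0
  i=7: C(7,7)·!0 = 1·1 = 1
Total = 1331.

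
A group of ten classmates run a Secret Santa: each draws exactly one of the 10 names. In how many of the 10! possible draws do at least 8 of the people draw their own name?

# with exactly i fixed is C(10,i)·!(10-i); sum over i=8..10:
  i=8: C(10,8)·!2 = 45·1 = 45
  i=9: C(10,9)·!1 = 10·0 = 0
  i=10: C(10,10)·!0 = 1·1 = 1
Total = 46.

46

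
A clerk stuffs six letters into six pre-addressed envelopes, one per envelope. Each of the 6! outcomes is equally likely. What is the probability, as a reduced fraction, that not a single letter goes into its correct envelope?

53/144

Favorable outcomes: !6 = 265.
Total outcomes: 6! = 720.
Probability = 265/720 = 53/144.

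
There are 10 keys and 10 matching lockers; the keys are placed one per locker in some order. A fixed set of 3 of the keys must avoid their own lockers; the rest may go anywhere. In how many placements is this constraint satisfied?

2656080

Inclusion-exclusion on the 3 forbidden self-matches:
Σ_{j=0}^{3} (-1)^j C(3,j)(10-j)!
= C(3,0)·10! - C(3,1)·9! + C(3,2)·8! - C(3,3)·7!
= 3628800 - 1088640 + 120960 - 5040
= 2656080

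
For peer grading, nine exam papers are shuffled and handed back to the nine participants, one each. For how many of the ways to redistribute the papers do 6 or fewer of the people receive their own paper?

# with exactly i fixed is C(9,i)·!(9-i); sum over i=0..6:
  i=0: C(9,0)·!9 = 1·133496 = 133496
  i=1: C(9,1)·!8 = 9·14833 = 133497
  i=2: C(9,2)·!7 = 36·1854 = 66744
  i=3: C(9,3)·!6 = 84·265 = 22260
  i=4: C(9,4)·!5 = 126·44 = 5544
  i=5: C(9,5)·!4 = 126·9 = 1134
  i=6: C(9,6)·!3 = 84·2 = 168
Total = 362843.

362843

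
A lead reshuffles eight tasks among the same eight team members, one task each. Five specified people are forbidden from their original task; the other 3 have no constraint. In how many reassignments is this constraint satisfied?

21234

Let A_j be the event that the j-th constrained one is fixed. By inclusion-exclusion over the 5 events:
Σ_{j=0}^{5} (-1)^j C(5,j)(8-j)!
= C(5,0)·8! - C(5,1)·7! + C(5,2)·6! - C(5,3)·5! + C(5,4)·4! - C(5,5)·3!
= 40320 - 25200 + 7200 - 1200 + 120 - 6
= 21234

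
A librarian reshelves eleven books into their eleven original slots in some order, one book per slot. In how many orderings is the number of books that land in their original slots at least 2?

10547659

# with exactly i fixed is C(11,i)·!(11-i); sum over i=2..11:
  i=2: C(11,2)·!9 = 55·133496 = 7342280
  i=3: C(11,3)·!8 = 165·14833 = 2447445
  i=4: C(11,4)·!7 = 330·1854 = 611820
  i=5: C(11,5)·!6 = 462·265 = 122430
  i=6: C(11,6)·!5 = 462·44 = 20328
  i=7: C(11,7)·!4 = 330·9 = 2970
  i=8: C(11,8)·!3 = 165·2 = 330
  i=9: C(11,9)·!2 = 55·1 = 55
  i=10: C(11,10)·!1 = 11·0 = 0
  i=11: C(11,11)·!0 = 1·1 = 1
Total = 10547659.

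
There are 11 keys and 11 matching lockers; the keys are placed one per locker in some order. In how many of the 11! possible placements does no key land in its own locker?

14684570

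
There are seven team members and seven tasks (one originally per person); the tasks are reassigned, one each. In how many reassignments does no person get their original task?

1854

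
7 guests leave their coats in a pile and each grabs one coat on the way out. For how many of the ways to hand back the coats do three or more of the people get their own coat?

407

Sum C(7,i)·!(7-i) for i = 3..7:
  i=3: C(7,3)·!4 = 35·9 = 315
  i=4: C(7,4)·!3 = 35·2 = 70
  i=5: C(7,5)·!2 = 21·1 = 21
  i=6: C(7,6)·!1 = 7·0 = 0
  i=7: C(7,7)·!0 = 1·1 = 1
Total = 407.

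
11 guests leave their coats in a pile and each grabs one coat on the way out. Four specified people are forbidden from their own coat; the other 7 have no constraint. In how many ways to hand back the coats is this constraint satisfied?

27422640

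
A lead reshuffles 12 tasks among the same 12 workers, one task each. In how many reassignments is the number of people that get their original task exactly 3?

Pick the 3 fixed positions: C(12,3) = 220 ways.
The remaining 9 must be deranged: !9 = 133496.
Total: 220 × 133496 = 29369120.

29369120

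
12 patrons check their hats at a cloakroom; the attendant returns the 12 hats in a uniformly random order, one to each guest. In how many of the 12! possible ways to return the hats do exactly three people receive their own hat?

29369120

Pick the 3 fixed positions: C(12,3) = 220 ways.
The other 9 form a derangement: !9 = 133496.
Total: 220 × 133496 = 29369120.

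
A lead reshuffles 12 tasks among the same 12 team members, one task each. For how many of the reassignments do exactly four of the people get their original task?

Pick the 4 fixed positions: C(12,4) = 495 ways.
The remaining 8 must be deranged: !8 = 14833.
Total: 495 × 14833 = 7342335.

7342335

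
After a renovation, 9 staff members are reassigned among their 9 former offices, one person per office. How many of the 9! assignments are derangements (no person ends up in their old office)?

133496

Use !n = n·!(n-1) + (-1)^n.
!9 = 9·14833 - 1 = 133496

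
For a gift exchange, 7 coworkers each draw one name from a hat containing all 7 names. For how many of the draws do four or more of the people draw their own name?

92

Sum C(7,i)·!(7-i) for i = 4..7:
  i=4: C(7,4)·!3 = 35·2 = 70
  i=5: C(7,5)·!2 = 21·1 = 21
  i=6: C(7,6)·!1 = 7·0 = 0
  i=7: C(7,7)·!0 = 1·1 = 1
Total = 92.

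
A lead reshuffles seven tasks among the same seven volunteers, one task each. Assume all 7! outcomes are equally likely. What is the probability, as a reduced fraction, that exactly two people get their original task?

11/60

Favorable outcomes: C(7,2)·!5 = 21·44 = 924.
Total outcomes: 7! = 5040.
Probability = 924/5040 = 11/60.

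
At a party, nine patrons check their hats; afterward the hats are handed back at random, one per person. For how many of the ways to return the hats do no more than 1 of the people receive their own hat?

266993

# with exactly i fixed is C(9,i)·!(9-i); sum over i=0..1:
  i=0: C(9,0)·!9 = 1·133496 = 133496
  i=1: C(9,1)·!8 = 9·14833 = 133497
Total = 266993.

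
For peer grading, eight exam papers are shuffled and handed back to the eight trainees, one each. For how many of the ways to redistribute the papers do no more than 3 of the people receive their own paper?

Sum C(8,i)·!(8-i) for i = 0..3:
  i=0: C(8,0)·!8 = 1·14833 = 14833
  i=1: C(8,1)·!7 = 8·1854 = 14832
  i=2: C(8,2)·!6 = 28·265 = 7420
  i=3: C(8,3)·!5 = 56·44 = 2464
Total = 39549.

39549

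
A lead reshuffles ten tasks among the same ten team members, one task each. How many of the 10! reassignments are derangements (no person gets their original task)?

By inclusion-exclusion, !10 = Σ (-1)^k · 10!/k! for k=0..10
= 10! - 10!/1! + 10!/2! - 10!/3! + 10!/4! - 10!/5! + 10!/6! - 10!/7! + 10!/8! - 10!/9! + 10!/10!
= 3628800 - 3628800 + 1814400 - 604800 + 151200 - 30240 + 5040 - 720 + 90 - 10 + 1
= 1334961

1334961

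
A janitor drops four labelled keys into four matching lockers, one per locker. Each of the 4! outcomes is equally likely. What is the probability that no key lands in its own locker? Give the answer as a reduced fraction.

Favorable outcomes: !4 = 9.
Total outcomes: 4! = 24.
Probability = 9/24 = 3/8.

3/8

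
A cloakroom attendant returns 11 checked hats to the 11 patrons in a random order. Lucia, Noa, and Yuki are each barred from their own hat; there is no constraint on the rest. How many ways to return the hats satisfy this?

30078720

Inclusion-exclusion on the 3 forbidden self-matches:
Σ_{j=0}^{3} (-1)^j C(3,j)(11-j)!
= C(3,0)·11! - C(3,1)·10! + C(3,2)·9! - C(3,3)·8!
= 39916800 - 10886400 + 1088640 - 40320
= 30078720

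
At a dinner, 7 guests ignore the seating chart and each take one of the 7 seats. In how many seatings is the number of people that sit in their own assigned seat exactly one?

Choose which one of the 7 is fixed: C(7,1) = 7.
The remaining 6 must be deranged: !6 = 265.
Total: 7 × 265 = 1855.

1855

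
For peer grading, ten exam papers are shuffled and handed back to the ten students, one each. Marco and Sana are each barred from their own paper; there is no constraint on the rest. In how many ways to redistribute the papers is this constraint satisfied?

Let A_j be the event that the j-th constrained one is fixed. By inclusion-exclusion over the 2 events:
Σ_{j=0}^{2} (-1)^j C(2,j)(10-j)!
= C(2,0)·10! - C(2,1)·9! + C(2,2)·8!
= 3628800 - 725760 + 40320
= 2943360

2943360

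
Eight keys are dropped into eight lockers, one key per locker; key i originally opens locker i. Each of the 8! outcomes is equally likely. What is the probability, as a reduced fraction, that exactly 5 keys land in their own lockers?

1/360

Favorable outcomes: C(8,5)·!3 = 56·2 = 112.
Total outcomes: 8! = 40320.
Probability = 112/40320 = 1/360.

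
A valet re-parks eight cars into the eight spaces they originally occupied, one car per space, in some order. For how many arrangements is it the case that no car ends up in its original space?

14833

Use !n = (n-1)(!(n-1) + !(n-2)).
!8 = 7·(1854 + 265) = 7·2119 = 14833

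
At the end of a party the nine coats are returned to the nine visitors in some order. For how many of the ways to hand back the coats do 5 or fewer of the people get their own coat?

362675

Sum C(9,i)·!(9-i) for i = 0..5:
  i=0: C(9,0)·!9 = 1·133496 = 133496
  i=1: C(9,1)·!8 = 9·14833 = 133497
  i=2: C(9,2)·!7 = 36·1854 = 66744
  i=3: C(9,3)·!6 = 84·265 = 22260
  i=4: C(9,4)·!5 = 126·44 = 5544
  i=5: C(9,5)·!4 = 126·9 = 1134
Total = 362675.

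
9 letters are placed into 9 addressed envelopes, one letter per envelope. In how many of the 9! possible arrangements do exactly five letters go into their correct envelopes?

1134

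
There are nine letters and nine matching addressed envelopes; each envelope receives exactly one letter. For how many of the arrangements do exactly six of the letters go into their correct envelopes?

Pick the 6 fixed positions: C(9,6) = 84 ways.
The remaining 3 must be deranged: !3 = 2.
Total: 84 × 2 = 168.

168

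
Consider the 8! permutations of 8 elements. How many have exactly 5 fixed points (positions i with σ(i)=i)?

Choose which 5 of the 8 are fixed: C(8,5) = 56.
The remaining 3 must be deranged: !3 = 2.
Total: 56 × 2 = 112.

112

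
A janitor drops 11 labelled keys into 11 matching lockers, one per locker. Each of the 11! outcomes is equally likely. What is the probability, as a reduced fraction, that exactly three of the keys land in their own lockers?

2119/34560

Favorable outcomes: C(11,3)·!8 = 165·14833 = 2447445.
Total outcomes: 11! = 39916800.
Probability = 2447445/39916800 = 2119/34560.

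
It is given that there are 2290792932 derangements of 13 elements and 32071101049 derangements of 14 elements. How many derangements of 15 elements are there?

481066515734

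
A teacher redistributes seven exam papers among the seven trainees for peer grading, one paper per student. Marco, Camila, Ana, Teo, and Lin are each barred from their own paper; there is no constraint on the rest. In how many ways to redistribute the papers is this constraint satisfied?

Let A_j be the event that the j-th constrained one is fixed. By inclusion-exclusion over the 5 events:
Σ_{j=0}^{5} (-1)^j C(5,j)(7-j)!
= C(5,0)·7! - C(5,1)·6! + C(5,2)·5! - C(5,3)·4! + C(5,4)·3! - C(5,5)·2!
= 5040 - 3600 + 1200 - 240 + 30 - 2
= 2428

2428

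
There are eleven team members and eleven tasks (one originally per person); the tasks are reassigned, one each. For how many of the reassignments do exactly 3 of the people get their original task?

Choose which 3 of the 11 are fixed: C(11,3) = 165.
The remaining 8 must be deranged: !8 = 14833.
Total: 165 × 14833 = 2447445.

2447445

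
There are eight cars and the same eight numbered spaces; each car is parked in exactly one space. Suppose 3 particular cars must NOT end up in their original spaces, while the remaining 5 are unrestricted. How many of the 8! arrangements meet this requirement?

27240

Let A_j be the event that the j-th constrained one is fixed. By inclusion-exclusion over the 3 events:
Σ_{j=0}^{3} (-1)^j C(3,j)(8-j)!
= C(3,0)·8! - C(3,1)·7! + C(3,2)·6! - C(3,3)·5!
= 40320 - 15120 + 2160 - 120
= 27240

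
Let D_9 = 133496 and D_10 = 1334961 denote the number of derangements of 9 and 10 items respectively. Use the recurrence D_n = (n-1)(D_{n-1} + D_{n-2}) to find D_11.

D_11 = (11-1)·(D_10 + D_9) = 10·(1334961 + 133496) = 10·1468457 = 14684570.

14684570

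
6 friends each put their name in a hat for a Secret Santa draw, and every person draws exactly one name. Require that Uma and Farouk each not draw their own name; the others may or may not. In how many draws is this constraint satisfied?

504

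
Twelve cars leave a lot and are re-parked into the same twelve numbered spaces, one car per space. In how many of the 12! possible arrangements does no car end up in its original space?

176214841

Use !n = n·!(n-1) + (-1)^n.
!12 = 12·14684570 + 1 = 176214841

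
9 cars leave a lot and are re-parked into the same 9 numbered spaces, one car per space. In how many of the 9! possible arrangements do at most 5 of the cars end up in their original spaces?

362675

Sum C(9,i)·!(9-i) for i = 0..5:
  i=0: C(9,0)·!9 = 1·133496 = 133496
  i=1: C(9,1)·!8 = 9·14833 = 133497
  i=2: C(9,2)·!7 = 36·1854 = 66744
  i=3: C(9,3)·!6 = 84·265 = 22260
  i=4: C(9,4)·!5 = 126·44 = 5544
  i=5: C(9,5)·!4 = 126·9 = 1134
Total = 362675.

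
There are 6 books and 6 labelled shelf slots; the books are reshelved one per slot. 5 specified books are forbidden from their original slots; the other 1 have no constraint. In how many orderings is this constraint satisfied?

309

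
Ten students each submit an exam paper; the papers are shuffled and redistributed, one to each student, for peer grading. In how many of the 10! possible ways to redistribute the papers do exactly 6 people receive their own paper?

1890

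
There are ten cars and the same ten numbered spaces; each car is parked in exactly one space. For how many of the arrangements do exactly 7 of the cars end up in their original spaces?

Choose which 7 of the 10 are fixed: C(10,7) = 120.
The remaining 3 must be deranged: !3 = 2.
Total: 120 × 2 = 240.

240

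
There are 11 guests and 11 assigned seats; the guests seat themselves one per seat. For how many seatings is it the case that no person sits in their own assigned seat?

Use !n = (n-1)(!(n-1) + !(n-2)).
!11 = 10·(1334961 + 133496) = 10·1468457 = 14684570

14684570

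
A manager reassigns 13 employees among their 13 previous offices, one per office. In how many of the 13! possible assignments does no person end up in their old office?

Recurrence: !13 = 12·(!12 + !11).
!13 = 12·(176214841 + 14684570) = 12·190899411 = 2290792932

2290792932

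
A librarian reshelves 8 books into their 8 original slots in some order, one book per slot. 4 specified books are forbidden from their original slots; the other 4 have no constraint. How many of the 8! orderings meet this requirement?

Inclusion-exclusion on the 4 forbidden self-matches:
Σ_{j=0}^{4} (-1)^j C(4,j)(8-j)!
= C(4,0)·8! - C(4,1)·7! + C(4,2)·6! - C(4,3)·5! + C(4,4)·4!
= 40320 - 20160 + 4320 - 480 + 24
= 24024

24024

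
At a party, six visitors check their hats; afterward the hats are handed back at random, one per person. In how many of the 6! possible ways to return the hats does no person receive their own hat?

The subfactorial !6 = [6!/e] (nearest integer).
6! = 720, and 720/e ≈ 264.87, so !6 = 265.

265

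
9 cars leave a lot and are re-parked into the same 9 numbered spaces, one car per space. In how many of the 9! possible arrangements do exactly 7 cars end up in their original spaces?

36

Pick the 7 fixed positions: C(9,7) = 36 ways.
The remaining 2 must be deranged: !2 = 1.
Total: 36 × 1 = 36.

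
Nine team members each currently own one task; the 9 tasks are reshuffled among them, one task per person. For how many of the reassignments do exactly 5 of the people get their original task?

1134

Pick the 5 fixed positions: C(9,5) = 126 ways.
The other 4 form a derangement: !4 = 9.
Total: 126 × 9 = 1134.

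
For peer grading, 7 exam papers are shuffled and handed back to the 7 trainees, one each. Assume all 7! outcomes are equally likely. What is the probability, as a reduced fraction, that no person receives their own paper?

Favorable outcomes: !7 = 1854.
Total outcomes: 7! = 5040.
Probability = 1854/5040 = 103/280.

103/280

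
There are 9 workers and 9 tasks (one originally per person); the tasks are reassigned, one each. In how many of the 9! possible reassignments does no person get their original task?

The subfactorial !9 = [9!/e] (nearest integer).
9! = 362880, and 362880/e ≈ 133496.09, so !9 = 133496.

133496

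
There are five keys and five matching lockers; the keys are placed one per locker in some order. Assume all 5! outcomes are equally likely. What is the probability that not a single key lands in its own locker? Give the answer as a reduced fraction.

Favorable outcomes: !5 = 44.
Total outcomes: 5! = 120.
Probability = 44/120 = 11/30.

11/30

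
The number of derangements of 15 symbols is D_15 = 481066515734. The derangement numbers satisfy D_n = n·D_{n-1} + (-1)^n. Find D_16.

7697064251745

D_16 = 16·481066515734 + 1 = 7697064251745.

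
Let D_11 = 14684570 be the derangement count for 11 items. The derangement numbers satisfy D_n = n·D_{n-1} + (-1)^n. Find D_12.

176214841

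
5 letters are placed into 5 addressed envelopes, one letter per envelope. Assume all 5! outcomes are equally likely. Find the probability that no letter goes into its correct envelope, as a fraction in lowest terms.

Favorable outcomes: !5 = 44.
Total outcomes: 5! = 120.
Probability = 44/120 = 11/30.

11/30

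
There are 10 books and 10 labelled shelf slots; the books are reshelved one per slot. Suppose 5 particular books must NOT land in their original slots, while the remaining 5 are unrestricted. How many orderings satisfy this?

Let A_j be the event that the j-th constrained one is fixed. By inclusion-exclusion over the 5 events:
Σ_{j=0}^{5} (-1)^j C(5,j)(10-j)!
= C(5,0)·10! - C(5,1)·9! + C(5,2)·8! - C(5,3)·7! + C(5,4)·6! - C(5,5)·5!
= 3628800 - 1814400 + 403200 - 50400 + 3600 - 120
= 2170680

2170680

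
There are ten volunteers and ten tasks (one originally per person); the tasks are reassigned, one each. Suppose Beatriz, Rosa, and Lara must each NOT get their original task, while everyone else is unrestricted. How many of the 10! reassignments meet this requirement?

2656080

Let A_j be the event that the j-th constrained one is fixed. By inclusion-exclusion over the 3 events:
Σ_{j=0}^{3} (-1)^j C(3,j)(10-j)!
= C(3,0)·10! - C(3,1)·9! + C(3,2)·8! - C(3,3)·7!
= 3628800 - 1088640 + 120960 - 5040
= 2656080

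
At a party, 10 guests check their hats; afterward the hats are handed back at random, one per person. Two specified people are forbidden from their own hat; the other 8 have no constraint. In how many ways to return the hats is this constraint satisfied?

2943360

Inclusion-exclusion on the 2 forbidden self-matches:
Σ_{j=0}^{2} (-1)^j C(2,j)(10-j)!
= C(2,0)·10! - C(2,1)·9! + C(2,2)·8!
= 3628800 - 725760 + 40320
= 2943360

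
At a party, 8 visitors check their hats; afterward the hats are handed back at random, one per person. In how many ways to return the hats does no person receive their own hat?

14833

!8 is the nearest integer to 8!/e.
8! = 40320, and 40320/e ≈ 14832.90, so !8 = 14833.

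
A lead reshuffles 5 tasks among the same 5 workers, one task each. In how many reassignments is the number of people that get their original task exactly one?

Pick the single fixed position: C(5,1) = 5 ways.
The other 4 form a derangement: !4 = 9.
Total: 5 × 9 = 45.

45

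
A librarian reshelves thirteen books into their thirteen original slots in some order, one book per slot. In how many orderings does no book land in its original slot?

The subfactorial !13 = [13!/e] (nearest integer).
13! = 6227020800, and 6227020800/e ≈ 2290792932.07, so !13 = 2290792932.

2290792932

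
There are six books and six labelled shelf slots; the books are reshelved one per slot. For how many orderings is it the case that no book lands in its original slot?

265

!6 = 6! · Σ_{k=0}^{6} (-1)^k/k!
= 6! - 6!/1! + 6!/2! - 6!/3! + 6!/4! - 6!/5! + 6!/6!
= 720 - 720 + 360 - 120 + 30 - 6 + 1
= 265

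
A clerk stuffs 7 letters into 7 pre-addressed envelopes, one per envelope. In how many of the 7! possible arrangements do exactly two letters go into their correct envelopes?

924

Choose which 2 of the 7 are fixed: C(7,2) = 21.
The remaining 5 must be deranged: !5 = 44.
Total: 21 × 44 = 924.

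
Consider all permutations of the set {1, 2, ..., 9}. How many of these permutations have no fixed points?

133496

Use !n = (n-1)(!(n-1) + !(n-2)).
!9 = 8·(14833 + 1854) = 8·16687 = 133496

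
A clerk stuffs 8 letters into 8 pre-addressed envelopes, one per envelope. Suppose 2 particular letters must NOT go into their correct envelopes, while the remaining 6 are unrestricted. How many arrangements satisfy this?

30960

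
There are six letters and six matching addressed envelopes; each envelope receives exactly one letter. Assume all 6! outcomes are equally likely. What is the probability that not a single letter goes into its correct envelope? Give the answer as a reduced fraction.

53/144

Favorable outcomes: !6 = 265.
Total outcomes: 6! = 720.
Probability = 265/720 = 53/144.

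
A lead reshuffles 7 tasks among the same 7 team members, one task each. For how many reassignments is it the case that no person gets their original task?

1854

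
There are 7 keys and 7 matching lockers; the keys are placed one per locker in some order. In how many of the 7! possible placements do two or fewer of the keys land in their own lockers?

Sum C(7,i)·!(7-i) for i = 0..2:
  i=0: C(7,0)·!7 = 1·1854 = 1854
  i=1: C(7,1)·!6 = 7·265 = 1855
  i=2: C(7,2)·!5 = 21·44 = 924
Total = 4633.

4633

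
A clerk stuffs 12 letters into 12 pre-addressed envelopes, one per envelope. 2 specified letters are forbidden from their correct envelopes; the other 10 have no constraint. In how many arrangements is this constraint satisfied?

402796800

Let A_j be the event that the j-th constrained one is fixed. By inclusion-exclusion over the 2 events:
Σ_{j=0}^{2} (-1)^j C(2,j)(12-j)!
= C(2,0)·12! - C(2,1)·11! + C(2,2)·10!
= 479001600 - 79833600 + 3628800
= 402796800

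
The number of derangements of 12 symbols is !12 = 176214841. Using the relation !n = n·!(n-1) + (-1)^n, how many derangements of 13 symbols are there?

!13 = 13·176214841 - 1 = 2290792932.

2290792932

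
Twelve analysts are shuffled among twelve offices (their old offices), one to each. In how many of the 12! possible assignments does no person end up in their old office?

176214841

By inclusion-exclusion, !12 = Σ (-1)^k · 12!/k! for k=0..12
= 12! - 12!/1! + 12!/2! - 12!/3! + 12!/4! - 12!/5! + 12!/6! - 12!/7! + 12!/8! - 12!/9! + 12!/10! - 12!/11! + 12!/12!
= 479001600 - 479001600 + 239500800 - 79833600 + 19958400 - 3991680 + 665280 - 95040 + 11880 - 1320 + 132 - 12 + 1
= 176214841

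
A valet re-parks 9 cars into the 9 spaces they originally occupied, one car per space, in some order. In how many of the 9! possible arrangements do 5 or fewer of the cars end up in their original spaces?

362675

# with exactly i fixed is C(9,i)·!(9-i); sum over i=0..5:
  i=0: C(9,0)·!9 = 1·133496 = 133496
  i=1: C(9,1)·!8 = 9·14833 = 133497
  i=2: C(9,2)·!7 = 36·1854 = 66744
  i=3: C(9,3)·!6 = 84·265 = 22260
  i=4: C(9,4)·!5 = 126·44 = 5544
  i=5: C(9,5)·!4 = 126·9 = 1134
Total = 362675.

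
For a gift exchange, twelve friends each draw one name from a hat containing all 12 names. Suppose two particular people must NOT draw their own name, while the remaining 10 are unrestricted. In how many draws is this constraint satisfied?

402796800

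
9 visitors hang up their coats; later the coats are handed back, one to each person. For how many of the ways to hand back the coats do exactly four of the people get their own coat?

Pick the 4 fixed positions: C(9,4) = 126 ways.
The remaining 5 must be deranged: !5 = 44.
Total: 126 × 44 = 5544.

5544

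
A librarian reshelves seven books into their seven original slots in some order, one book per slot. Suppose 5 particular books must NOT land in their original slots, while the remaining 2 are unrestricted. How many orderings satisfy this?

2428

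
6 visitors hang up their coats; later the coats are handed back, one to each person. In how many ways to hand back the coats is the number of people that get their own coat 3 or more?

56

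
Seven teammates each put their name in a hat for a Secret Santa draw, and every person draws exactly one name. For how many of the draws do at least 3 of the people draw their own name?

Sum C(7,i)·!(7-i) for i = 3..7:
  i=3: C(7,3)·!4 = 35·9 = 315
  i=4: C(7,4)·!3 = 35·2 = 70
  i=5: C(7,5)·!2 = 21·1 = 21
  i=6: C(7,6)·!1 = 7·0 = 0
  i=7: C(7,7)·!0 = 1·1 = 1
Total = 407.

407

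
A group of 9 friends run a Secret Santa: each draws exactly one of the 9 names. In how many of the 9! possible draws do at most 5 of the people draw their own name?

362675

# with exactly i fixed is C(9,i)·!(9-i); sum over i=0..5:
  i=0: C(9,0)·!9 = 1·133496 = 133496
  i=1: C(9,1)·!8 = 9·14833 = 133497
  i=2: C(9,2)·!7 = 36·1854 = 66744
  i=3: C(9,3)·!6 = 84·265 = 22260
  i=4: C(9,4)·!5 = 126·44 = 5544
  i=5: C(9,5)·!4 = 126·9 = 1134
Total = 362675.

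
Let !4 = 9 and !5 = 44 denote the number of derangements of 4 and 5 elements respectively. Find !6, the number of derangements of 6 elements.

265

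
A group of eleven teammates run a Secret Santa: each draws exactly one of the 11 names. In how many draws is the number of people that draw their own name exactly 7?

Choose which 7 of the 11 are fixed: C(11,7) = 330.
The other 4 form a derangement: !4 = 9.
Total: 330 × 9 = 2970.

2970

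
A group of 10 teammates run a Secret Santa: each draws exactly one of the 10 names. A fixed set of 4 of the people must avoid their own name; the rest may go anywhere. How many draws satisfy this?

Inclusion-exclusion on the 4 forbidden self-matches:
Σ_{j=0}^{4} (-1)^j C(4,j)(10-j)!
= C(4,0)·10! - C(4,1)·9! + C(4,2)·8! - C(4,3)·7! + C(4,4)·6!
= 3628800 - 1451520 + 241920 - 20160 + 720
= 2399760

2399760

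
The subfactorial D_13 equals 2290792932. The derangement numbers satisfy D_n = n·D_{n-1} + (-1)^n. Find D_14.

D_14 = 14·2290792932 + 1 = 32071101049.

32071101049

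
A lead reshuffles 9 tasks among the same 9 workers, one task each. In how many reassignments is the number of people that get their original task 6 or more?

Sum C(9,i)·!(9-i) for i = 6..9:
  i=6: C(9,6)·!3 = 84·2 = 168
  i=7: C(9,7)·!2 = 36·1 = 36
  i=8: C(9,8)·!1 = 9·0 = 0
  i=9: C(9,9)·!0 = 1·1 = 1
Total = 205.

205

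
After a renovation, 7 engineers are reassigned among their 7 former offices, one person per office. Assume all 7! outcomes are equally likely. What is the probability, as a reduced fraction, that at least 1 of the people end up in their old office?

Favorable outcomes: Σ_{i≥1} C(7,i)·!(7-i) = 7·265 + 21·44 + 35·9 + 35·2 + 21·1 + 7·0 + 1·1 = 3186.
Total outcomes: 7! = 5040.
Probability = 3186/5040 = 177/280.

177/280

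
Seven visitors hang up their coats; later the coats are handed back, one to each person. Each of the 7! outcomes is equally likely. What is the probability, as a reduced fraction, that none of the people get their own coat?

Favorable outcomes: !7 = 1854.
Total outcomes: 7! = 5040.
Probability = 1854/5040 = 103/280.

103/280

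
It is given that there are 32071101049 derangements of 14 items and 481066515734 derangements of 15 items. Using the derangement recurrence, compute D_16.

7697064251745

D_16 = (16-1)·(D_15 + D_14) = 15·(481066515734 + 32071101049) = 15·513137616783 = 7697064251745.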